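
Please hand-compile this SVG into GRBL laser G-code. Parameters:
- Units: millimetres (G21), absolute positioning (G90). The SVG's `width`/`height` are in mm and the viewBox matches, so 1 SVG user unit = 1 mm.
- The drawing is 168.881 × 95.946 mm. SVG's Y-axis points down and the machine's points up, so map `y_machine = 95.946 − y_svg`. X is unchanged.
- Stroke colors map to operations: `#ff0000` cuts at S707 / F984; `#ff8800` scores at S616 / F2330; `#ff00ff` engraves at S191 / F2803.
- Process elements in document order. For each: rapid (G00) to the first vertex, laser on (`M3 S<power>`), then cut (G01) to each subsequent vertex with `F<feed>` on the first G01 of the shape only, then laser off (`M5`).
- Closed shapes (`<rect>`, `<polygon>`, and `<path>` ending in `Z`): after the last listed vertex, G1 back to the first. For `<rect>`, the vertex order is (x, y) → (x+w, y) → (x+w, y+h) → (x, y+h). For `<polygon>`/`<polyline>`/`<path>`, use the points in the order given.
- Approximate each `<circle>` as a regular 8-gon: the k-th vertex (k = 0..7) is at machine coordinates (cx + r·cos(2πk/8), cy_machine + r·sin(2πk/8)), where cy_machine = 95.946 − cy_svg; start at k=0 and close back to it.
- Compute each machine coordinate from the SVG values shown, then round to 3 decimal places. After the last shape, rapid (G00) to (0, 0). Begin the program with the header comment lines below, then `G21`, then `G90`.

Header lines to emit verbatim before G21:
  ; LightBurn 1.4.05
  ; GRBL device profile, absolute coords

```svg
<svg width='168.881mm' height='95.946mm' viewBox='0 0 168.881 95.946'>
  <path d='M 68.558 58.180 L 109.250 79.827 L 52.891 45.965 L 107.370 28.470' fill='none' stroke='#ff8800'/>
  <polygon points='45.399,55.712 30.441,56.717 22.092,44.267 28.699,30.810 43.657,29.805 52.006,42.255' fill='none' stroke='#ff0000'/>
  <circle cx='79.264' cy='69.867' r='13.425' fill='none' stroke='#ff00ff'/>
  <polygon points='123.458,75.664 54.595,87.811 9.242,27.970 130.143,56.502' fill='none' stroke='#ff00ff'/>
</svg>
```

Since the viewBox matches the mm dimensions, user units are millimetres directly. The only transform is the Y-flip y_m = 95.946 − y_svg.

Shape 1 is a open polyline drawn with `<path>`. Its stroke #ff8800 means score at S616, F2330. After flipping Y the toolpath is (68.558,37.766) → (109.250,16.119) → (52.891,49.981) → (107.370,67.476).

Shape 2 is a regular polygon drawn with `<polygon>`. Its stroke #ff0000 means cut at S707, F984. After flipping Y the toolpath is (45.399,40.234) → (30.441,39.229) → (22.092,51.679) → (28.699,65.136) → (43.657,66.141) → (52.006,53.691) → (45.399,40.234), returning to the start.

Shape 3 is a circle drawn with `<circle>`. Its stroke #ff00ff means engrave at S191, F2803. After flipping Y the toolpath is (92.689,26.079) → (88.757,35.572) → (79.264,39.504) → (69.771,35.572) → (65.839,26.079) → (69.771,16.586) → (79.264,12.654) → (88.757,16.586) → (92.689,26.079), returning to the start.

Shape 4 is a closed polygon drawn with `<polygon>`. Its stroke #ff00ff means engrave at S191, F2803. After flipping Y the toolpath is (123.458,20.282) → (54.595,8.135) → (9.242,67.976) → (130.143,39.444) → (123.458,20.282), returning to the start.

; LightBurn 1.4.05
; GRBL device profile, absolute coords
G21
G90
G00 X68.558 Y37.766
M3 S616
G01 X109.250 Y16.119 F2330
G01 X52.891 Y49.981
G01 X107.370 Y67.476
M5
G00 X45.399 Y40.234
M3 S707
G01 X30.441 Y39.229 F984
G01 X22.092 Y51.679
G01 X28.699 Y65.136
G01 X43.657 Y66.141
G01 X52.006 Y53.691
G01 X45.399 Y40.234
M5
G00 X92.689 Y26.079
M3 S191
G01 X88.757 Y35.572 F2803
G01 X79.264 Y39.504
G01 X69.771 Y35.572
G01 X65.839 Y26.079
G01 X69.771 Y16.586
G01 X79.264 Y12.654
G01 X88.757 Y16.586
G01 X92.689 Y26.079
M5
G00 X123.458 Y20.282
M3 S191
G01 X54.595 Y8.135 F2803
G01 X9.242 Y67.976
G01 X130.143 Y39.444
G01 X123.458 Y20.282
M5
G00 X0.000 Y0.000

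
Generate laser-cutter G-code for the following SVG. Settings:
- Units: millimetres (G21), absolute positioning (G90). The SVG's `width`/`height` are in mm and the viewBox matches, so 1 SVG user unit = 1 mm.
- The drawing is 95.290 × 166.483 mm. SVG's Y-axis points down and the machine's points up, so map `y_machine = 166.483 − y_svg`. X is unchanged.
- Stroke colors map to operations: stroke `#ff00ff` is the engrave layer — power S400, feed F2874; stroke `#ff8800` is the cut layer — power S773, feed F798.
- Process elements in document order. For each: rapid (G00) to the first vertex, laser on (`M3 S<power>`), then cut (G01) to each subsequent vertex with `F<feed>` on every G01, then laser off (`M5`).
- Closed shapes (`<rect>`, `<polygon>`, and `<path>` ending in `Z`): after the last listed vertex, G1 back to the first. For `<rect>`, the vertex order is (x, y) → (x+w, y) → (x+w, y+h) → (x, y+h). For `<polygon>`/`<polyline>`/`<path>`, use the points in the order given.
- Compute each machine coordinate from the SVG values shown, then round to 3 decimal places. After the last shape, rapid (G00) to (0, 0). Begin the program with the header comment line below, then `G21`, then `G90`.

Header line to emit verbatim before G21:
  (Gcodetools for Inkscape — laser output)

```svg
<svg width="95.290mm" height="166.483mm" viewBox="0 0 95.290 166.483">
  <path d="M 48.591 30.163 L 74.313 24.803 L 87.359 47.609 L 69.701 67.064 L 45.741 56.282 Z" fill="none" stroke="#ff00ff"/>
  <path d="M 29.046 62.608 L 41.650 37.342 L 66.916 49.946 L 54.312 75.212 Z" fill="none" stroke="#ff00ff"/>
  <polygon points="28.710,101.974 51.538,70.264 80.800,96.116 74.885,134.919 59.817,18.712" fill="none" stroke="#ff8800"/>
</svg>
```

(Gcodetools for Inkscape — laser output)
G21
G90
G00 X48.591 Y136.320
M3 S400
G01 X74.313 Y141.680 F2874
G01 X87.359 Y118.874 F2874
G01 X69.701 Y99.419 F2874
G01 X45.741 Y110.201 F2874
G01 X48.591 Y136.320 F2874
M5
G00 X29.046 Y103.875
M3 S400
G01 X41.650 Y129.141 F2874
G01 X66.916 Y116.537 F2874
G01 X54.312 Y91.271 F2874
G01 X29.046 Y103.875 F2874
M5
G00 X28.710 Y64.509
M3 S773
G01 X51.538 Y96.219 F798
G01 X80.800 Y70.367 F798
G01 X74.885 Y31.564 F798
G01 X59.817 Y147.771 F798
G01 X28.710 Y64.509 F798
M5
G00 X0.000 Y0.000

1 u = 1 mm; y_m = 166.483 − y.

[1] `<path>` regular polygon, #ff00ff→engrave S400 F2874: (48.591,136.320) → (74.313,141.680) → (87.359,118.874) → (69.701,99.419) → (45.741,110.201) → (48.591,136.320) (closed)

[2] `<path>` regular polygon, #ff00ff→engrave S400 F2874: (29.046,103.875) → (41.650,129.141) → (66.916,116.537) → (54.312,91.271) → (29.046,103.875) (closed)

[3] `<polygon>` closed polygon, #ff8800→cut S773 F798: (28.710,64.509) → (51.538,96.219) → (80.800,70.367) → (74.885,31.564) → (59.817,147.771) → (28.710,64.509) (closed)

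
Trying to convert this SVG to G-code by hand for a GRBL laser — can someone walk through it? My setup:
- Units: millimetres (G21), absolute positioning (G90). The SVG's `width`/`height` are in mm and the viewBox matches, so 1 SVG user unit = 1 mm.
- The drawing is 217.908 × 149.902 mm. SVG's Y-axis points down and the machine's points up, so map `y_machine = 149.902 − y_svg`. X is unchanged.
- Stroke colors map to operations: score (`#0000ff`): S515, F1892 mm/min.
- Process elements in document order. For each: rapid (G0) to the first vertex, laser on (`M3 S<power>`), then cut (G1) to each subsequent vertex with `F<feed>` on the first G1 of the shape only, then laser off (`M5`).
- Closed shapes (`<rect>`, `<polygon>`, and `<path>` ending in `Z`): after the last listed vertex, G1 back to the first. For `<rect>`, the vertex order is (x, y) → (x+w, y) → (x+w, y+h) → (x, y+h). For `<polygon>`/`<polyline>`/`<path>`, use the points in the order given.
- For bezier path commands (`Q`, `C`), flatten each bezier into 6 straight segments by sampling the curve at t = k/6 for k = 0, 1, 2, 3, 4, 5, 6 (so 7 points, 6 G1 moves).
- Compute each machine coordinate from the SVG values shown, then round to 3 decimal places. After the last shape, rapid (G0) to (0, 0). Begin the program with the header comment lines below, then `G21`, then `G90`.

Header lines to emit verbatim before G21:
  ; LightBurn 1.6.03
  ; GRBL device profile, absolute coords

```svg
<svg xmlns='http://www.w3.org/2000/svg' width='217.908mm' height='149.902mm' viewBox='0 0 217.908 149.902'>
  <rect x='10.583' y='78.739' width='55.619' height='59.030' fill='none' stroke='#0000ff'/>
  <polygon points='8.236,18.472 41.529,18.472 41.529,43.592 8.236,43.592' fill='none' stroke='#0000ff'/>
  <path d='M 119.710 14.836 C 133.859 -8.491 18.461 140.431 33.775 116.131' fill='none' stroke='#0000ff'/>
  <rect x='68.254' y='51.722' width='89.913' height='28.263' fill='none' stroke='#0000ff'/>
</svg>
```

; LightBurn 1.6.03
; GRBL device profile, absolute coords
G21
G90
G0 X10.583 Y71.163
M3 S515
G1 X66.202 Y71.163 F1892
G1 X66.202 Y12.133
G1 X10.583 Y12.133
G1 X10.583 Y71.163
M5
G0 X8.236 Y131.430
M3 S515
G1 X41.529 Y131.430 F1892
G1 X41.529 Y106.310
G1 X8.236 Y106.310
G1 X8.236 Y131.430
M5
G0 X119.710 Y135.066
M3 S515
G1 X117.194 Y133.975 F1892
G1 X100.316 Y113.772
G1 X76.306 Y84.054
G1 X52.392 Y54.416
G1 X35.806 Y34.457
G1 X33.775 Y33.771
M5
G0 X68.254 Y98.180
M3 S515
G1 X158.167 Y98.180 F1892
G1 X158.167 Y69.917
G1 X68.254 Y69.917
G1 X68.254 Y98.180
M5
G0 X0.000 Y0.000

Since the viewBox matches the mm dimensions, user units are millimetres directly. The only transform is the Y-flip y_m = 149.902 − y_svg.

Shape 1 is a rectangle drawn with `<rect>`. Its stroke #0000ff means score at S515, F1892. After flipping Y the toolpath is (10.583,71.163) → (66.202,71.163) → (66.202,12.133) → (10.583,12.133) → (10.583,71.163), returning to the start.

Shape 2 is a rectangle drawn with `<polygon>`. Its stroke #0000ff means score at S515, F1892. After flipping Y the toolpath is (8.236,131.430) → (41.529,131.430) → (41.529,106.310) → (8.236,106.310) → (8.236,131.430), returning to the start.

Shape 3 is a cubic bezier drawn with `<path>`. Its stroke #0000ff means score at S515, F1892. After flipping Y the toolpath is (119.710,135.066) → (117.194,133.975) → (100.316,113.772) → (76.306,84.054) → (52.392,54.416) → (35.806,34.457) → (33.775,33.771).

Shape 4 is a rectangle drawn with `<rect>`. Its stroke #0000ff means score at S515, F1892. After flipping Y the toolpath is (68.254,98.180) → (158.167,98.180) → (158.167,69.917) → (68.254,69.917) → (68.254,98.180), returning to the start.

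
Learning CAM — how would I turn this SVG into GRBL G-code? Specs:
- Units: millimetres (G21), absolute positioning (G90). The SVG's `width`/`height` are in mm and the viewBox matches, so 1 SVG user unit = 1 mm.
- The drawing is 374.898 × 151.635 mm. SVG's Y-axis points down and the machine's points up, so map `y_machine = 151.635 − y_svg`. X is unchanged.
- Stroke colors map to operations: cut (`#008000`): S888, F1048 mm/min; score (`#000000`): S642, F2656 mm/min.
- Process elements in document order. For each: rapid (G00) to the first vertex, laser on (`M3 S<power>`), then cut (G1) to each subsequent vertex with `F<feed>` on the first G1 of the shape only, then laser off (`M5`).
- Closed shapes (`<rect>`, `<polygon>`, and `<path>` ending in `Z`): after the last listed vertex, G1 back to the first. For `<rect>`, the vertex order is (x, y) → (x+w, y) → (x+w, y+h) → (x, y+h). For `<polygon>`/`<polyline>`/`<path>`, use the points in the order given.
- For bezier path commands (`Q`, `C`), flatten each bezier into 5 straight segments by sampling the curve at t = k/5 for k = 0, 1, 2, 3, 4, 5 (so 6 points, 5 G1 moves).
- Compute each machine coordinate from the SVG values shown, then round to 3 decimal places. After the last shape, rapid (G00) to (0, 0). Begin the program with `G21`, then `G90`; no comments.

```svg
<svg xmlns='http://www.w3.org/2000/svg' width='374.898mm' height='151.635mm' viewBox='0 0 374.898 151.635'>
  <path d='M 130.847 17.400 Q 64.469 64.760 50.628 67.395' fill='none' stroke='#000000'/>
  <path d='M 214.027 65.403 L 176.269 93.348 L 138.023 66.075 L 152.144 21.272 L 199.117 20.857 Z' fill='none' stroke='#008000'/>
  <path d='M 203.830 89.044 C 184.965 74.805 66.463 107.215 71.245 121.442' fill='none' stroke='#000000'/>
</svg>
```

G21
G90
G00 X130.847 Y134.235
M3 S642
G1 X106.397 Y117.080 F2656
G1 X86.151 Y103.503
G1 X70.107 Y93.504
G1 X58.266 Y87.083
G1 X50.628 Y84.240
M5
G00 X214.027 Y86.232
M3 S888
G1 X176.269 Y58.287 F1048
G1 X138.023 Y85.560
G1 X152.144 Y130.363
G1 X199.117 Y130.778
G1 X214.027 Y86.232
M5
G00 X203.830 Y62.591
M3 S642
G1 X182.338 Y66.055 F2656
G1 X147.633 Y61.436
G1 X110.416 Y51.844
G1 X81.387 Y40.393
G1 X71.245 Y30.193
M5
G00 X0.000 Y0.000

1 u = 1 mm; y_m = 151.635 − y.

[1] `<path>` quadratic bezier, #000000→score S642 F2656: (130.847,134.235) → (106.397,117.080) → (86.151,103.503) → (70.107,93.504) → (58.266,87.083) → (50.628,84.240)

[2] `<path>` regular polygon, #008000→cut S888 F1048: (214.027,86.232) → (176.269,58.287) → (138.023,85.560) → (152.144,130.363) → (199.117,130.778) → (214.027,86.232) (closed)

[3] `<path>` cubic bezier, #000000→score S642 F2656: (203.830,62.591) → (182.338,66.055) → (147.633,61.436) → (110.416,51.844) → (81.387,40.393) → (71.245,30.193)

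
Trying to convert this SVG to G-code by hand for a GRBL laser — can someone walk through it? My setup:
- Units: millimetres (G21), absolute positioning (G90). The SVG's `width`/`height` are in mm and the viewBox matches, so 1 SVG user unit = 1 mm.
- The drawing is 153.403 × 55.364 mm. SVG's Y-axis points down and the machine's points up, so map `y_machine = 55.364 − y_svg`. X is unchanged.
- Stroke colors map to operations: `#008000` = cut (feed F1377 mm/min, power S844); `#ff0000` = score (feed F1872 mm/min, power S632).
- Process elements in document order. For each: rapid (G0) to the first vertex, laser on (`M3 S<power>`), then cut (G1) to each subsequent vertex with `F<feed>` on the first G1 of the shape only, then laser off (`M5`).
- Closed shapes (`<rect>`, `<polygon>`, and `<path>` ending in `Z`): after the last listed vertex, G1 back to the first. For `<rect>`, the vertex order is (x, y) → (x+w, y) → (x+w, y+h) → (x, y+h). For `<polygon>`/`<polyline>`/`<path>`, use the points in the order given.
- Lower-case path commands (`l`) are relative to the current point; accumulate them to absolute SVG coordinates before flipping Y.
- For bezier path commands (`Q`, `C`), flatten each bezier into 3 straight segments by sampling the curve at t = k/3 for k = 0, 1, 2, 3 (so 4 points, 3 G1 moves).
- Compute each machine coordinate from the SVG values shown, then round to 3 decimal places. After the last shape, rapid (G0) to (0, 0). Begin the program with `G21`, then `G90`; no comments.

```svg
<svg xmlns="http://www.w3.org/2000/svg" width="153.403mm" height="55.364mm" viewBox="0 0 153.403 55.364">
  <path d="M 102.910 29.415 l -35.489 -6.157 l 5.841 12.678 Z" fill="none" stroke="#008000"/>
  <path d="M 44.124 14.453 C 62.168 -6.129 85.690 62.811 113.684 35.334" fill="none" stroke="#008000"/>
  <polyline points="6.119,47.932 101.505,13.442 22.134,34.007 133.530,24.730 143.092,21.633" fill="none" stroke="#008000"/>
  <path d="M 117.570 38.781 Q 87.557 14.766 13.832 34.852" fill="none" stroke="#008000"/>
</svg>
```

Since the viewBox matches the mm dimensions, user units are millimetres directly. The only transform is the Y-flip y_m = 55.364 − y_svg.

Shape 1 is a closed polygon drawn with `<path>`. Its stroke #008000 means cut at S844, F1377. After flipping Y the toolpath is (102.910,25.949) → (67.421,32.106) → (73.262,19.428) → (102.910,25.949), returning to the start.

Shape 2 is a cubic bezier drawn with `<path>`. Its stroke #008000 means cut at S844, F1377. After flipping Y the toolpath is (44.124,40.911) → (63.957,38.539) → (87.218,17.805) → (113.684,20.030).

Shape 3 is a open polyline drawn with `<polyline>`. Its stroke #008000 means cut at S844, F1377. After flipping Y the toolpath is (6.119,7.432) → (101.505,41.922) → (22.134,21.357) → (133.530,30.634) → (143.092,33.731).

Shape 4 is a quadratic bezier drawn with `<path>`. Its stroke #008000 means cut at S844, F1377. After flipping Y the toolpath is (117.570,16.583) → (92.704,27.693) → (58.125,29.003) → (13.832,20.512).

G21
G90
G0 X102.910 Y25.949
M3 S844
G1 X67.421 Y32.106 F1377
G1 X73.262 Y19.428
G1 X102.910 Y25.949
M5
G0 X44.124 Y40.911
M3 S844
G1 X63.957 Y38.539 F1377
G1 X87.218 Y17.805
G1 X113.684 Y20.030
M5
G0 X6.119 Y7.432
M3 S844
G1 X101.505 Y41.922 F1377
G1 X22.134 Y21.357
G1 X133.530 Y30.634
G1 X143.092 Y33.731
M5
G0 X117.570 Y16.583
M3 S844
G1 X92.704 Y27.693 F1377
G1 X58.125 Y29.003
G1 X13.832 Y20.512
M5
G0 X0.000 Y0.000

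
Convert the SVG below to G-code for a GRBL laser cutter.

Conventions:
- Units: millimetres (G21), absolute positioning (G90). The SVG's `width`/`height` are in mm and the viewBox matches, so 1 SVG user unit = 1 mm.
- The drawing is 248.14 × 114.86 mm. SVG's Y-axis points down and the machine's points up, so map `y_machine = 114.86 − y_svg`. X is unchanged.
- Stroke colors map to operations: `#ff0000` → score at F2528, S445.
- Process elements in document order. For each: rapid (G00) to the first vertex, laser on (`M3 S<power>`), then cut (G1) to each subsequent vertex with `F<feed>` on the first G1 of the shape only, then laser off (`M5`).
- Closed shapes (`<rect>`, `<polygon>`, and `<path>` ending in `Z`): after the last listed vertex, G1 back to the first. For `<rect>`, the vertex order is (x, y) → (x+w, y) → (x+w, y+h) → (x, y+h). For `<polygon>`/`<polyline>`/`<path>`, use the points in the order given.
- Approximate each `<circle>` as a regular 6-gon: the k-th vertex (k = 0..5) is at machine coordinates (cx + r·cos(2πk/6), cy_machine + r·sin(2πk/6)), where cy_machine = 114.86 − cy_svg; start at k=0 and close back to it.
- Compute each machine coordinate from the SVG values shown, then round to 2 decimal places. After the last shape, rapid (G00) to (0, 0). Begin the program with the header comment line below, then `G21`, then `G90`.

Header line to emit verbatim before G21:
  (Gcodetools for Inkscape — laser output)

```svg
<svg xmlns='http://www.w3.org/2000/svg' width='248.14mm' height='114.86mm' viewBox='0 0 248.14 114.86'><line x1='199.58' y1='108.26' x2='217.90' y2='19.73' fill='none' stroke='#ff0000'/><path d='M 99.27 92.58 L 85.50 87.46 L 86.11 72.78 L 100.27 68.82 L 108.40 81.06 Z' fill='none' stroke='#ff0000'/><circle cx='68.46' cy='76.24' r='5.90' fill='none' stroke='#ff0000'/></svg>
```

viewBox `0 0 248.14 114.86` with mm width/height → 1 unit = 1 mm. Flip: y_m = 114.86 − y_svg.

**Shape 1** — `<line>` line segment, stroke `#ff0000` → score (S445, F2528). Machine vertices: (199.58,6.60) → (217.90,95.13). Open path.

**Shape 2** — `<path>` regular polygon, stroke `#ff0000` → score (S445, F2528). Machine vertices: (99.27,22.28) → (85.50,27.40) → (86.11,42.08) → (100.27,46.04) → (108.40,33.80) → (99.27,22.28). Closed: final G1 returns to the first vertex.

**Shape 3** — `<circle>` circle, stroke `#ff0000` → score (S445, F2528). Machine vertices: (74.36,38.62) → (71.41,43.73) → (65.51,43.73) → (62.56,38.62) → (65.51,33.51) → (71.41,33.51) → (74.36,38.62). Closed: final G1 returns to the first vertex.

(Gcodetools for Inkscape — laser output)
G21
G90
G00 X199.58 Y6.60
M3 S445
G1 X217.90 Y95.13 F2528
M5
G00 X99.27 Y22.28
M3 S445
G1 X85.50 Y27.40 F2528
G1 X86.11 Y42.08
G1 X100.27 Y46.04
G1 X108.40 Y33.80
G1 X99.27 Y22.28
M5
G00 X74.36 Y38.62
M3 S445
G1 X71.41 Y43.73 F2528
G1 X65.51 Y43.73
G1 X62.56 Y38.62
G1 X65.51 Y33.51
G1 X71.41 Y33.51
G1 X74.36 Y38.62
M5
G00 X0.00 Y0.00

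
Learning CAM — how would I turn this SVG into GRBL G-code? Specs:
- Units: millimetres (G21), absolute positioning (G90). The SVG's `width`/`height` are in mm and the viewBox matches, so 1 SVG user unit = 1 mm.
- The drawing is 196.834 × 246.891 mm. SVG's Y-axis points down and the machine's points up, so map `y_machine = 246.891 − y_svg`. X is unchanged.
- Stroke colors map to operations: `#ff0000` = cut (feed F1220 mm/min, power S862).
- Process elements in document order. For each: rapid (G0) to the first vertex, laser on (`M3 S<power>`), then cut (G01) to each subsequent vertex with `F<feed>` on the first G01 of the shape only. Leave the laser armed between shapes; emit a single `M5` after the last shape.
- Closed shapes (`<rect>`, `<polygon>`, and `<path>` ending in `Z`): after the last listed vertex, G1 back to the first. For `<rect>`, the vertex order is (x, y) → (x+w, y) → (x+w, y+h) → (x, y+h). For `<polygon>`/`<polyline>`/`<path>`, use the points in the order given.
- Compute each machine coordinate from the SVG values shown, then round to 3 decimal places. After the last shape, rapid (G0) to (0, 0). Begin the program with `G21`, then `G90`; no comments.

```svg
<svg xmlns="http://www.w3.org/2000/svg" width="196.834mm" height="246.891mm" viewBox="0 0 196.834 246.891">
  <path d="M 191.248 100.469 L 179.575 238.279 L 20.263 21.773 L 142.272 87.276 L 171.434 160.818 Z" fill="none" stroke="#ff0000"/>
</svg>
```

G21
G90
G0 X191.248 Y146.422
M3 S862
G01 X179.575 Y8.612 F1220
G01 X20.263 Y225.118
G01 X142.272 Y159.615
G01 X171.434 Y86.073
G01 X191.248 Y146.422
M5
G0 X0.000 Y0.000

1 u = 1 mm; y_m = 246.891 − y.

[1] `<path>` closed polygon, #ff0000→cut S862 F1220: (191.248,146.422) → (179.575,8.612) → (20.263,225.118) → (142.272,159.615) → (171.434,86.073) → (191.248,146.422) (closed)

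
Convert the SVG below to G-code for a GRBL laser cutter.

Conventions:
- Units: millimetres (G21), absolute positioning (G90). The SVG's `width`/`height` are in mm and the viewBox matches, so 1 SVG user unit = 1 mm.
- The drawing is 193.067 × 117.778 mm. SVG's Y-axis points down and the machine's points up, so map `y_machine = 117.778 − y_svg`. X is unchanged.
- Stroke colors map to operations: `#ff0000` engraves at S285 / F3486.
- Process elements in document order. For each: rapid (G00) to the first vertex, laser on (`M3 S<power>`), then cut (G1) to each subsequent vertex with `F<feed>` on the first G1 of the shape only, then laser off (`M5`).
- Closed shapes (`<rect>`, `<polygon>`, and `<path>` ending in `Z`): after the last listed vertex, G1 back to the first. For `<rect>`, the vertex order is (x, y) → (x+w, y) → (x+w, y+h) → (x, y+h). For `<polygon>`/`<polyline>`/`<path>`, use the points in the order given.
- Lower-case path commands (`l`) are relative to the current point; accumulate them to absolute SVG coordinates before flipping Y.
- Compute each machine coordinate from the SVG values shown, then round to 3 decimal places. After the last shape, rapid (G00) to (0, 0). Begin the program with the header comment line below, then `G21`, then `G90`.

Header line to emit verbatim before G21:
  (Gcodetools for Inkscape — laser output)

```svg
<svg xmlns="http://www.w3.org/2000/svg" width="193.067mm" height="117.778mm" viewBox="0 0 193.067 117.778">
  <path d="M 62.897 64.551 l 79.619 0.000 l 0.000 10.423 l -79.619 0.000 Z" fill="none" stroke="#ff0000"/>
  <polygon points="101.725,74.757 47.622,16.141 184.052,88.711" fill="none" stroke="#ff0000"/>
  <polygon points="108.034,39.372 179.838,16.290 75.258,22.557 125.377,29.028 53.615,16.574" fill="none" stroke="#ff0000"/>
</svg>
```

(Gcodetools for Inkscape — laser output)
G21
G90
G00 X62.897 Y53.227
M3 S285
G1 X142.516 Y53.227 F3486
G1 X142.516 Y42.804
G1 X62.897 Y42.804
G1 X62.897 Y53.227
M5
G00 X101.725 Y43.021
M3 S285
G1 X47.622 Y101.637 F3486
G1 X184.052 Y29.067
G1 X101.725 Y43.021
M5
G00 X108.034 Y78.406
M3 S285
G1 X179.838 Y101.488 F3486
G1 X75.258 Y95.221
G1 X125.377 Y88.750
G1 X53.615 Y101.204
G1 X108.034 Y78.406
M5
G00 X0.000 Y0.000

Since the viewBox matches the mm dimensions, user units are millimetres directly. The only transform is the Y-flip y_m = 117.778 − y_svg.

Shape 1 is a rectangle drawn with `<path>`. Its stroke #ff0000 means engrave at S285, F3486. After flipping Y the toolpath is (62.897,53.227) → (142.516,53.227) → (142.516,42.804) → (62.897,42.804) → (62.897,53.227), returning to the start.

Shape 2 is a closed polygon drawn with `<polygon>`. Its stroke #ff0000 means engrave at S285, F3486. After flipping Y the toolpath is (101.725,43.021) → (47.622,101.637) → (184.052,29.067) → (101.725,43.021), returning to the start.

Shape 3 is a closed polygon drawn with `<polygon>`. Its stroke #ff0000 means engrave at S285, F3486. After flipping Y the toolpath is (108.034,78.406) → (179.838,101.488) → (75.258,95.221) → (125.377,88.750) → (53.615,101.204) → (108.034,78.406), returning to the start.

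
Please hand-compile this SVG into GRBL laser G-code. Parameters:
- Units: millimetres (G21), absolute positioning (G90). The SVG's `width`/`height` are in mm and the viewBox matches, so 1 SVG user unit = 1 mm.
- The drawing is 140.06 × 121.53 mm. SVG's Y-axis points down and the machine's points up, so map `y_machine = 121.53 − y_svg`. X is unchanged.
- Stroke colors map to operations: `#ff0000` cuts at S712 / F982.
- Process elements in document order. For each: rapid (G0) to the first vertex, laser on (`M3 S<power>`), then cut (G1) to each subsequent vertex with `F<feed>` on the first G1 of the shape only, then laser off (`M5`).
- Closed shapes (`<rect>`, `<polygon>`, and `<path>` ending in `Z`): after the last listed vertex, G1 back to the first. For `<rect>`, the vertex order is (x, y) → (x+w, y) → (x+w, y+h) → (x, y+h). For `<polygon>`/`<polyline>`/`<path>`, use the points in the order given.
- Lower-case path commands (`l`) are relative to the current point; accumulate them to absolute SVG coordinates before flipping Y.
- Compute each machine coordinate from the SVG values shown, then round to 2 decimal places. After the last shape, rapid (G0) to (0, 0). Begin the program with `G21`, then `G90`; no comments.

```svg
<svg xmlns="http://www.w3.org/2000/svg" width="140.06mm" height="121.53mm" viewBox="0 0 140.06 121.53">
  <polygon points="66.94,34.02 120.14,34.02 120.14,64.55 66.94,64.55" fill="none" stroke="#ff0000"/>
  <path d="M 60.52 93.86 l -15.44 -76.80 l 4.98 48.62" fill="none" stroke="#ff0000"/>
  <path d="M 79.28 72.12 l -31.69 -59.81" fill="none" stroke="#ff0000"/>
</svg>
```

G21
G90
G0 X66.94 Y87.51
M3 S712
G1 X120.14 Y87.51 F982
G1 X120.14 Y56.98
G1 X66.94 Y56.98
G1 X66.94 Y87.51
M5
G0 X60.52 Y27.67
M3 S712
G1 X45.08 Y104.47 F982
G1 X50.06 Y55.85
M5
G0 X79.28 Y49.41
M3 S712
G1 X47.59 Y109.22 F982
M5
G0 X0.00 Y0.00

Since the viewBox matches the mm dimensions, user units are millimetres directly. The only transform is the Y-flip y_m = 121.53 − y_svg.

Shape 1 is a rectangle drawn with `<polygon>`. Its stroke #ff0000 means cut at S712, F982. After flipping Y the toolpath is (66.94,87.51) → (120.14,87.51) → (120.14,56.98) → (66.94,56.98) → (66.94,87.51), returning to the start.

Shape 2 is a open polyline drawn with `<path>`. Its stroke #ff0000 means cut at S712, F982. After flipping Y the toolpath is (60.52,27.67) → (45.08,104.47) → (50.06,55.85).

Shape 3 is a line segment drawn with `<path>`. Its stroke #ff0000 means cut at S712, F982. After flipping Y the toolpath is (79.28,49.41) → (47.59,109.22).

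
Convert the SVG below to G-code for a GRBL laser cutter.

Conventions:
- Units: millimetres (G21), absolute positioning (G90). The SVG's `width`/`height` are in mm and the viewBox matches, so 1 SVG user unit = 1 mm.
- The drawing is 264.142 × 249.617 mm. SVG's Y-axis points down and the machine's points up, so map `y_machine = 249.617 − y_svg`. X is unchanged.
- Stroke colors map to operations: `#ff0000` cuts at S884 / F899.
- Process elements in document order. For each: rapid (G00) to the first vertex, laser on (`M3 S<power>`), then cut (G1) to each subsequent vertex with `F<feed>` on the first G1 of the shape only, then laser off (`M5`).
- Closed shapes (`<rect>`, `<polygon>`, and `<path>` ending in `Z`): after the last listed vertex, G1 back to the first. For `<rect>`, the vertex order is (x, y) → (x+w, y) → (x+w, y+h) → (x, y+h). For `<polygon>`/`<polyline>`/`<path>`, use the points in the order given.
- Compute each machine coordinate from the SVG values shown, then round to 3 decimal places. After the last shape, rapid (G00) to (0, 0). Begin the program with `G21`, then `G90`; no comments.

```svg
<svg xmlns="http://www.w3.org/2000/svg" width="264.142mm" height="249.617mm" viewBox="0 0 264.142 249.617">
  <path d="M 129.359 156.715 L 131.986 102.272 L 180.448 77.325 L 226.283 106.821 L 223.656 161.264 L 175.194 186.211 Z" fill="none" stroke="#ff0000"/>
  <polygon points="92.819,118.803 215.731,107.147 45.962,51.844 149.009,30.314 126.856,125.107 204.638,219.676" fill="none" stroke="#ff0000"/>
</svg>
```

1 u = 1 mm; y_m = 249.617 − y.

[1] `<path>` regular polygon, #ff0000→cut S884 F899: (129.359,92.902) → (131.986,147.345) → (180.448,172.292) → (226.283,142.796) → (223.656,88.353) → (175.194,63.406) → (129.359,92.902) (closed)

[2] `<polygon>` closed polygon, #ff0000→cut S884 F899: (92.819,130.814) → (215.731,142.470) → (45.962,197.773) → (149.009,219.303) → (126.856,124.510) → (204.638,29.941) → (92.819,130.814) (closed)

G21
G90
G00 X129.359 Y92.902
M3 S884
G1 X131.986 Y147.345 F899
G1 X180.448 Y172.292
G1 X226.283 Y142.796
G1 X223.656 Y88.353
G1 X175.194 Y63.406
G1 X129.359 Y92.902
M5
G00 X92.819 Y130.814
M3 S884
G1 X215.731 Y142.470 F899
G1 X45.962 Y197.773
G1 X149.009 Y219.303
G1 X126.856 Y124.510
G1 X204.638 Y29.941
G1 X92.819 Y130.814
M5
G00 X0.000 Y0.000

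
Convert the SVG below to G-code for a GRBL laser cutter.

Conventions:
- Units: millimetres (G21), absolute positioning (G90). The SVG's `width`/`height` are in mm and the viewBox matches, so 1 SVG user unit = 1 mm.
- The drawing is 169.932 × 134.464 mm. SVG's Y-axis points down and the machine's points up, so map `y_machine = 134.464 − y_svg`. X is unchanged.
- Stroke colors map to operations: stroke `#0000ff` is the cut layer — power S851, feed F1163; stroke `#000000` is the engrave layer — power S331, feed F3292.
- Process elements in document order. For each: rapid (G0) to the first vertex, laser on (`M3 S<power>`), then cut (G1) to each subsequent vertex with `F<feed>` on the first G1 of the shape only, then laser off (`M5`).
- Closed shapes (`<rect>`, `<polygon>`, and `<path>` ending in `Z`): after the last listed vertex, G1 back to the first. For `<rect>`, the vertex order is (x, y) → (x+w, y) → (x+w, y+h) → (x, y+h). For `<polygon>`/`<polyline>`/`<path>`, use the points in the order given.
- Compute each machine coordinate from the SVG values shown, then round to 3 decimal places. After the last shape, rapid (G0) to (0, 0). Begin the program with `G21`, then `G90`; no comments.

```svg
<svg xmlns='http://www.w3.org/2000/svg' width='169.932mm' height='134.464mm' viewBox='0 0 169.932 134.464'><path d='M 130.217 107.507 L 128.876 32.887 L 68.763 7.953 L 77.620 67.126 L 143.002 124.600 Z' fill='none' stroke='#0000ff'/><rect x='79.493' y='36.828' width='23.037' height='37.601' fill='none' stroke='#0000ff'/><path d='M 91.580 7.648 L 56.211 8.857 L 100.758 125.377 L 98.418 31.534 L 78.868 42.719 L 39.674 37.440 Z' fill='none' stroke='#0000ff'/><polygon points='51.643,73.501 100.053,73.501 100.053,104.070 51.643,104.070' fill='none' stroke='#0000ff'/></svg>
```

G21
G90
G0 X130.217 Y26.957
M3 S851
G1 X128.876 Y101.577 F1163
G1 X68.763 Y126.511
G1 X77.620 Y67.338
G1 X143.002 Y9.864
G1 X130.217 Y26.957
M5
G0 X79.493 Y97.636
M3 S851
G1 X102.530 Y97.636 F1163
G1 X102.530 Y60.035
G1 X79.493 Y60.035
G1 X79.493 Y97.636
M5
G0 X91.580 Y126.816
M3 S851
G1 X56.211 Y125.607 F1163
G1 X100.758 Y9.087
G1 X98.418 Y102.930
G1 X78.868 Y91.745
G1 X39.674 Y97.024
G1 X91.580 Y126.816
M5
G0 X51.643 Y60.963
M3 S851
G1 X100.053 Y60.963 F1163
G1 X100.053 Y30.394
G1 X51.643 Y30.394
G1 X51.643 Y60.963
M5
G0 X0.000 Y0.000

Since the viewBox matches the mm dimensions, user units are millimetres directly. The only transform is the Y-flip y_m = 134.464 − y_svg.

Shape 1 is a closed polygon drawn with `<path>`. Its stroke #0000ff means cut at S851, F1163. After flipping Y the toolpath is (130.217,26.957) → (128.876,101.577) → (68.763,126.511) → (77.620,67.338) → (143.002,9.864) → (130.217,26.957), returning to the start.

Shape 2 is a rectangle drawn with `<rect>`. Its stroke #0000ff means cut at S851, F1163. After flipping Y the toolpath is (79.493,97.636) → (102.530,97.636) → (102.530,60.035) → (79.493,60.035) → (79.493,97.636), returning to the start.

Shape 3 is a closed polygon drawn with `<path>`. Its stroke #0000ff means cut at S851, F1163. After flipping Y the toolpath is (91.580,126.816) → (56.211,125.607) → (100.758,9.087) → (98.418,102.930) → (78.868,91.745) → (39.674,97.024) → (91.580,126.816), returning to the start.

Shape 4 is a rectangle drawn with `<polygon>`. Its stroke #0000ff means cut at S851, F1163. After flipping Y the toolpath is (51.643,60.963) → (100.053,60.963) → (100.053,30.394) → (51.643,30.394) → (51.643,60.963), returning to the start.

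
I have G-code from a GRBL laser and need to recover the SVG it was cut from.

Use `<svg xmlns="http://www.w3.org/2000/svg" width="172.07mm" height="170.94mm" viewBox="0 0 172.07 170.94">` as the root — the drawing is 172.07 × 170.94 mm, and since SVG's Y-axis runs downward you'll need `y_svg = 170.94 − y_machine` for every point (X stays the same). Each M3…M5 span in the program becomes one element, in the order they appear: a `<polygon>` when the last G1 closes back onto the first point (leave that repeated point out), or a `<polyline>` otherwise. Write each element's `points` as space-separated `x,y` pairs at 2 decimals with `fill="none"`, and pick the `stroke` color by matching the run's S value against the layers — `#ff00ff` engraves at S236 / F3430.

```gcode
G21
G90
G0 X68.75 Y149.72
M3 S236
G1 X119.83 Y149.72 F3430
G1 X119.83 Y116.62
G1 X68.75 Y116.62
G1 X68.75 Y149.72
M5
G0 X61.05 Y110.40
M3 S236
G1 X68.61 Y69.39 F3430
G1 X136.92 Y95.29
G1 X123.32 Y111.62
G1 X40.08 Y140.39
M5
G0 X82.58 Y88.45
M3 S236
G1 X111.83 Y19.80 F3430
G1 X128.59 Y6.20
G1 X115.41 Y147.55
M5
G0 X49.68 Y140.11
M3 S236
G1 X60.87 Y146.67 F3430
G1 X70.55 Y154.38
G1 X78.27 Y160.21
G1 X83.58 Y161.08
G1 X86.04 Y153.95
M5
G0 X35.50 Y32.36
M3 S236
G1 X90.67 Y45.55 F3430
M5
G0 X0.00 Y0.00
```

Machine Y-up, SVG Y-down with viewBox height 170.94, so y_svg = 170.94 − y_machine; X carries over. Every run uses S236, so all elements get stroke `#ff00ff` (engrave).

Run 1: The run returns to its start, so emit a `<polygon>` with points (Y-flipped): 68.75,21.22 119.83,21.22 119.83,54.32 68.75,54.32.

Run 2: The run is open, so emit a `<polyline>` with points (Y-flipped): 61.05,60.54 68.61,101.55 136.92,75.65 123.32,59.32 40.08,30.55.

Run 3: The run is open, so emit a `<polyline>` with points (Y-flipped): 82.58,82.49 111.83,151.14 128.59,164.74 115.41,23.39.

Run 4: The run is open, so emit a `<polyline>` with points (Y-flipped): 49.68,30.83 60.87,24.27 70.55,16.56 78.27,10.73 83.58,9.86 86.04,16.99.

Run 5: The run is open, so emit a `<polyline>` with points (Y-flipped): 35.50,138.58 90.67,125.39.

<svg xmlns="http://www.w3.org/2000/svg" width="172.07mm" height="170.94mm" viewBox="0 0 172.07 170.94">
  <polygon points="68.75,21.22 119.83,21.22 119.83,54.32 68.75,54.32" fill="none" stroke="#ff00ff"/>
  <polyline points="61.05,60.54 68.61,101.55 136.92,75.65 123.32,59.32 40.08,30.55" fill="none" stroke="#ff00ff"/>
  <polyline points="82.58,82.49 111.83,151.14 128.59,164.74 115.41,23.39" fill="none" stroke="#ff00ff"/>
  <polyline points="49.68,30.83 60.87,24.27 70.55,16.56 78.27,10.73 83.58,9.86 86.04,16.99" fill="none" stroke="#ff00ff"/>
  <polyline points="35.50,138.58 90.67,125.39" fill="none" stroke="#ff00ff"/>
</svg>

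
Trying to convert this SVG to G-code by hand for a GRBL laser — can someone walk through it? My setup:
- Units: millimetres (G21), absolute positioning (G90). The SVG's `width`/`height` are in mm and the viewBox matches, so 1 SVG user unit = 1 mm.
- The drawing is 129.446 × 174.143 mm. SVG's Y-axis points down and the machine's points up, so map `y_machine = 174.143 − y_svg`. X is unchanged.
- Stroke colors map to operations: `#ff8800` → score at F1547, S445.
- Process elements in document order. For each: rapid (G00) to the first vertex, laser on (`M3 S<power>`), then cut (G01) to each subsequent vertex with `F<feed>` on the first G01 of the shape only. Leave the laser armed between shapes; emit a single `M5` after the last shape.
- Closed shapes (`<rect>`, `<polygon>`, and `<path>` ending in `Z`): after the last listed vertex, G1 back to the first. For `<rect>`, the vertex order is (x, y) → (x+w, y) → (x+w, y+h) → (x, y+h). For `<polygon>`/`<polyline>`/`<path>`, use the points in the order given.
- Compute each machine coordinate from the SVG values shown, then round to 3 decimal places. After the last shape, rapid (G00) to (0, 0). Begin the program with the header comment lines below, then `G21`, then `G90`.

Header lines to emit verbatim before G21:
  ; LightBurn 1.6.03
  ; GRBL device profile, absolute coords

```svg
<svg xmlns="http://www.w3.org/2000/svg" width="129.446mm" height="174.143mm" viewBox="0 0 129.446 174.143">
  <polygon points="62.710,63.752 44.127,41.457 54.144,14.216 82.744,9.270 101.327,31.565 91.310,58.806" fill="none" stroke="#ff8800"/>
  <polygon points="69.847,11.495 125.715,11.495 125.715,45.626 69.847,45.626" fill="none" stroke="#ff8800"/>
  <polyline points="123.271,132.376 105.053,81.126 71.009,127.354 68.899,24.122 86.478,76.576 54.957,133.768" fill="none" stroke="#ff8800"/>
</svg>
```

1 u = 1 mm; y_m = 174.143 − y.

[1] `<polygon>` regular polygon, #ff8800→score S445 F1547: (62.710,110.391) → (44.127,132.686) → (54.144,159.927) → (82.744,164.873) → (101.327,142.578) → (91.310,115.337) → (62.710,110.391) (closed)

[2] `<polygon>` rectangle, #ff8800→score S445 F1547: (69.847,162.648) → (125.715,162.648) → (125.715,128.517) → (69.847,128.517) → (69.847,162.648) (closed)

[3] `<polyline>` open polyline, #ff8800→score S445 F1547: (123.271,41.767) → (105.053,93.017) → (71.009,46.789) → (68.899,150.021) → (86.478,97.567) → (54.957,40.375)

; LightBurn 1.6.03
; GRBL device profile, absolute coords
G21
G90
G00 X62.710 Y110.391
M3 S445
G01 X44.127 Y132.686 F1547
G01 X54.144 Y159.927
G01 X82.744 Y164.873
G01 X101.327 Y142.578
G01 X91.310 Y115.337
G01 X62.710 Y110.391
G00 X69.847 Y162.648
M3 S445
G01 X125.715 Y162.648 F1547
G01 X125.715 Y128.517
G01 X69.847 Y128.517
G01 X69.847 Y162.648
G00 X123.271 Y41.767
M3 S445
G01 X105.053 Y93.017 F1547
G01 X71.009 Y46.789
G01 X68.899 Y150.021
G01 X86.478 Y97.567
G01 X54.957 Y40.375
M5
G00 X0.000 Y0.000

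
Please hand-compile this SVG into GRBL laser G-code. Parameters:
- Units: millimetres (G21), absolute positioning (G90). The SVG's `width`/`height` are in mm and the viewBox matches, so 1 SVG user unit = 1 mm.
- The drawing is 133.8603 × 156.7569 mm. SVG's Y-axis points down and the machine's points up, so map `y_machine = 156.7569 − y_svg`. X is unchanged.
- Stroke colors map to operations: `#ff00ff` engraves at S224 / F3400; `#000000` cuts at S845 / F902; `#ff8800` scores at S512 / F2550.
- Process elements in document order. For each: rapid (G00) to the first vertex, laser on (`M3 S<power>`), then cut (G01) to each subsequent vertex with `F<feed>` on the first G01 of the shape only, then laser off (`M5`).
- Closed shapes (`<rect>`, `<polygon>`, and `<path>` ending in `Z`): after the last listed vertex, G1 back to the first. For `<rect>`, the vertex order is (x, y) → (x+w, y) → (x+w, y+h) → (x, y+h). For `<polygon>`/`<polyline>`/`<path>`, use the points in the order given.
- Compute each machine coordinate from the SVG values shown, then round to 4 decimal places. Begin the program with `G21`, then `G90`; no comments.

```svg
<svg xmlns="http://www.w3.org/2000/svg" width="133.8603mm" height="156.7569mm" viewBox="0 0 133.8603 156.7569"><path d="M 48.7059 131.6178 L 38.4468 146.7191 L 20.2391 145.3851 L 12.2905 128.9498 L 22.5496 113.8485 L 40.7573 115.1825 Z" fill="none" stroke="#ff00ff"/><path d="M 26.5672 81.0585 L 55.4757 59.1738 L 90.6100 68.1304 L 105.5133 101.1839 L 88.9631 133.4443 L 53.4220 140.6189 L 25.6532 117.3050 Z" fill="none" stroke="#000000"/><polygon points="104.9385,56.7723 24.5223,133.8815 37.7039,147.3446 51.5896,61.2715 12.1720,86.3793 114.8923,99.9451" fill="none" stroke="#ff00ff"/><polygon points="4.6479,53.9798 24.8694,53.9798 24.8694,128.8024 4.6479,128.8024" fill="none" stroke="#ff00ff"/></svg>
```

G21
G90
G00 X48.7059 Y25.1391
M3 S224
G01 X38.4468 Y10.0378 F3400
G01 X20.2391 Y11.3718
G01 X12.2905 Y27.8071
G01 X22.5496 Y42.9084
G01 X40.7573 Y41.5744
G01 X48.7059 Y25.1391
M5
G00 X26.5672 Y75.6984
M3 S845
G01 X55.4757 Y97.5831 F902
G01 X90.6100 Y88.6265
G01 X105.5133 Y55.5730
G01 X88.9631 Y23.3126
G01 X53.4220 Y16.1380
G01 X25.6532 Y39.4519
G01 X26.5672 Y75.6984
M5
G00 X104.9385 Y99.9846
M3 S224
G01 X24.5223 Y22.8754 F3400
G01 X37.7039 Y9.4123
G01 X51.5896 Y95.4854
G01 X12.1720 Y70.3776
G01 X114.8923 Y56.8118
G01 X104.9385 Y99.9846
M5
G00 X4.6479 Y102.7771
M3 S224
G01 X24.8694 Y102.7771 F3400
G01 X24.8694 Y27.9545
G01 X4.6479 Y27.9545
G01 X4.6479 Y102.7771
M5

Since the viewBox matches the mm dimensions, user units are millimetres directly. The only transform is the Y-flip y_m = 156.7569 − y_svg.

Shape 1 is a regular polygon drawn with `<path>`. Its stroke #ff00ff means engrave at S224, F3400. After flipping Y the toolpath is (48.7059,25.1391) → (38.4468,10.0378) → (20.2391,11.3718) → (12.2905,27.8071) → (22.5496,42.9084) → (40.7573,41.5744) → (48.7059,25.1391), returning to the start.

Shape 2 is a regular polygon drawn with `<path>`. Its stroke #000000 means cut at S845, F902. After flipping Y the toolpath is (26.5672,75.6984) → (55.4757,97.5831) → (90.6100,88.6265) → (105.5133,55.5730) → (88.9631,23.3126) → (53.4220,16.1380) → (25.6532,39.4519) → (26.5672,75.6984), returning to the start.

Shape 3 is a closed polygon drawn with `<polygon>`. Its stroke #ff00ff means engrave at S224, F3400. After flipping Y the toolpath is (104.9385,99.9846) → (24.5223,22.8754) → (37.7039,9.4123) → (51.5896,95.4854) → (12.1720,70.3776) → (114.8923,56.8118) → (104.9385,99.9846), returning to the start.

Shape 4 is a rectangle drawn with `<polygon>`. Its stroke #ff00ff means engrave at S224, F3400. After flipping Y the toolpath is (4.6479,102.7771) → (24.8694,102.7771) → (24.8694,27.9545) → (4.6479,27.9545) → (4.6479,102.7771), returning to the start.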